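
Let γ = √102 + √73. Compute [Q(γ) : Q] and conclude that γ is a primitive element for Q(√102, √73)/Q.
[Q(γ) : Q] = 4 (equivalently, Q(γ) = Q(√102, √73))

Obviously Q(γ) ⊆ Q(√102, √73), and [Q(√102, √73):Q] = 4 (since 102, 73 are distinct squarefree integers > 1 with 7446 not a perfect square). To show equality we compute the minimal polynomial of γ. From γ = √102 + √73: γ^2 = 102 + 2√(7446) + 73 = 175 + 2√(7446), so γ^2 - 175 = 2√(7446); squaring, (γ^2 - 175)^2 = 4·7446, i.e. γ^4 - 350γ^2 + 30625 - 29784 = 0, i.e. γ^4 - 350γ^2 + 841 = 0. So γ is a root of x^4 - 350x^2 + 841. This polynomial is irreducible over Q: it has no rational root (each ±√102 ± √73 is irrational), and any factorization into two quadratics over Q would force √(7446) ∈ Q (pairing opposite roots) or √102, √73 ∈ Q (other pairings), all impossible. Hence [Q(γ):Q] = 4 = [Q(√102, √73):Q], so Q(γ) = Q(√102, √73).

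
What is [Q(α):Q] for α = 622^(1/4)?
[Q(α):Q] = 4

α is a root of x^4 - 622. By Eisenstein's criterion at the prime p = 2 (which divides the constant term 622 but p^2 = 4 does not, since 622 is squarefree), x^4 - 622 is irreducible over Q. Hence [Q(α):Q] = 4.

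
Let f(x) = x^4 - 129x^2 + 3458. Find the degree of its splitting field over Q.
[K : Q] = 4

Solving the quadratic in x^2: x^2 = (129 ± √(129^2 - 4·3458))/2 = (129 ± √2809)/2 = (129 ± 53)/2, giving x^2 = 38 or x^2 = 91. So f(x) = (x^2 - 38)(x^2 - 91) and the roots of f are ±√38, ±√91. Hence the splitting field is K = Q(√38, √91). Since 38 and 91 are distinct squarefree integers > 1, their product 3458 is not a perfect square, so √91 ∉ Q(√38). By the tower law [K:Q] = [Q(√38,√91):Q(√38)] · [Q(√38):Q] = 2 · 2 = 4.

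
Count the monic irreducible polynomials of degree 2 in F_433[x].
There are 93528 monic irreducible polynomials of degree 2 over F_433

Each element of F_{433^2} that lies in no proper subfield is a root of exactly one monic irreducible of degree 2 over F_433, and each such polynomial has 2 distinct roots in F_{433^2}. By Möbius inversion the count is N_433(2) = (1/2) Σ_{d|2} μ(2/d) · 433^d = (1/2)(μ(2)·433^1 + μ(1)·433^2) = 187056/2 = 93528.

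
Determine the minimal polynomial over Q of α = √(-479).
m_α(x) = x^2 + 479

α satisfies α^2 + 479 = 0, so x^2 + 479 annihilates α. Since d = -479 is squarefree and ≠ 1, it is not a perfect square in Q, so x^2 + 479 has no rational root and is therefore irreducible over Q (a degree-2 polynomial over a field is irreducible iff it has no root). Hence m_α(x) = x^2 + 479.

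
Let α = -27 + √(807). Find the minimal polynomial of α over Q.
m_α(x) = x^2 + 54x - 78

From α + 27 = √(807), squaring gives (α + 27)^2 = 807, i.e. α^2 + 54α + 729 = 807, so α^2 + 54α - 78 = 0. The discriminant of x^2 + 54x - 78 is (54)^2 - 4·(-78) = 2916 + 312 = 3228, and 4·(807) is not a perfect square in Q since 807 is squarefree and ≠ 1. Hence x^2 + 54x - 78 is irreducible over Q and is the minimal polynomial of α.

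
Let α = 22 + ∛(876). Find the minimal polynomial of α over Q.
m_α(x) = x^3 - 66x^2 + 1452x - 11524

Set β = α - 22 = ∛(876), so β^3 = 876. Then (α - 22)^3 - 876 = 0, i.e. α is a root of g(x) = (x - 22)^3 - 876 = x^3 - 66x^2 + 1452x - 11524. Since g(x) = h(x - 22) where h(x) = x^3 - 876, and h is irreducible over Q (because 876 is not a perfect cube, so h has no rational root, and a monic cubic with no rational root is irreducible), g is also irreducible (irreducibility is preserved under the substitution x → x - 22). Hence m_α(x) = x^3 - 66x^2 + 1452x - 11524.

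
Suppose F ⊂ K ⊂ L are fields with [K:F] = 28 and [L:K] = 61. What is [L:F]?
[L:F] = 1708

The tower law says that for any tower of field extensions F ⊂ K ⊂ L with finite degrees, [L:F] = [L:K] · [K:F]. Here this gives [L:F] = 61 · 28 = 1708.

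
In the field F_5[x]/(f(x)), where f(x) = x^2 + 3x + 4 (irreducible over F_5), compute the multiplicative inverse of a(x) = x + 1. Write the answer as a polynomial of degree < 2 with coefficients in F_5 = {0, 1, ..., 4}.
a(x)^(-1) ≡ 2x + 4 (mod f(x))

Since f is irreducible over F_5, F_5[x]/(f) is a field and a(x) ≠ 0 has an inverse. Apply the extended Euclidean algorithm to f(x) and a(x) in F_5[x]: f(x) = (x + 2)·a(x) + (2). The last nonzero remainder is the constant 2 = gcd(f, a) in F_5. Back-substituting through the division chain expresses 2 = s(x)·a(x) + t(x)·f(x) with s(x) ≡ 4x + 3 (mod f), so (4x + 3)·a(x) ≡ 2 (mod f). Multiplying by 2^(-1) ≡ 3 in F_5 gives a(x)^(-1) ≡ 3·(4x + 3) ≡ 2x + 4 (mod f). Check: (x + 1)·(2x + 4) = 2x^2 + x + 4 ≡ 1 (mod x^2 + 3x + 4).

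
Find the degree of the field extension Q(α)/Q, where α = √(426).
[Q(α):Q] = 2

[Q(α):Q] equals the degree of the minimal polynomial of α. Here α^2 = 426 and x^2 - 426 is irreducible (d = 426 is squarefree, ≠ 1, hence not a square), so deg(m_α) = 2. Thus [Q(α):Q] = 2.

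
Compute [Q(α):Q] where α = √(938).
[Q(α):Q] = 2

[Q(α):Q] equals the degree of the minimal polynomial of α. Here α^2 = 938 and x^2 - 938 is irreducible (d = 938 is squarefree, ≠ 1, hence not a square), so deg(m_α) = 2. Thus [Q(α):Q] = 2.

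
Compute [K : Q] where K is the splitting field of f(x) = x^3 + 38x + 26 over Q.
[K : Q] = 6

By the rational root test, any rational root of the monic integer polynomial f(x) = x^3 + 38x + 26 must be an integer dividing the constant term 26, i.e. one of ±{1, 2, 13, 26}. Evaluating: f(1) = 65, f(-1) = -13, f(2) = 110, f(-2) = -58, f(13) = 2717, f(-13) = -2665, f(26) = 18590, f(-26) = -18538; none is 0, so f has no rational root and is therefore irreducible over Q (a cubic with no linear factor over a field is irreducible). For an irreducible cubic, the Galois group is A_3 or S_3 according as the discriminant disc(f) = -4a^3 - 27b^2 = -4·(38)^3 - 27·(26)^2 = -237740 is or is not a square in Q. Here disc(f) = -237740 is not a perfect square in Q, so the Galois group of f over Q is not contained in A_3 and must be all of S_3. The splitting field has degree |S_3| = 6 over Q, so [K : Q] = 6.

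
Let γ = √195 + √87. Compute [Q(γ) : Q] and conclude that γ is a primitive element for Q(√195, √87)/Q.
[Q(γ) : Q] = 4 (equivalently, Q(γ) = Q(√195, √87))

Obviously Q(γ) ⊆ Q(√195, √87), and [Q(√195, √87):Q] = 4 (since 195, 87 are distinct squarefree integers > 1 with 16965 not a perfect square). To show equality we compute the minimal polynomial of γ. From γ = √195 + √87: γ^2 = 195 + 2√(16965) + 87 = 282 + 2√(16965), so γ^2 - 282 = 2√(16965); squaring, (γ^2 - 282)^2 = 4·16965, i.e. γ^4 - 564γ^2 + 79524 - 67860 = 0, i.e. γ^4 - 564γ^2 + 11664 = 0. So γ is a root of x^4 - 564x^2 + 11664. This polynomial is irreducible over Q: it has no rational root (each ±√195 ± √87 is irrational), and any factorization into two quadratics over Q would force √(16965) ∈ Q (pairing opposite roots) or √195, √87 ∈ Q (other pairings), all impossible. Hence [Q(γ):Q] = 4 = [Q(√195, √87):Q], so Q(γ) = Q(√195, √87).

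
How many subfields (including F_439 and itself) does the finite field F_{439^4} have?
F_{439^4} has 3 subfields

The subfields of F_{p^n} are exactly the fields F_{p^d} for d | n (each is the fixed field of the unique index-d subgroup of Gal(F_{p^n}/F_p) ≅ Z/nZ). The divisors of n = 4 are {1, 2, 4}, giving 3 subfields: F_{439^1}, F_{439^2}, F_{439^4}.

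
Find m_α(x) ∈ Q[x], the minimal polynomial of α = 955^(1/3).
m_α(x) = x^3 - 955

α satisfies α^3 = 955, so x^3 - 955 annihilates α. By the rational root test, a rational root p/q (in lowest terms) of x^3 - 955 would satisfy p^3 = 955 q^3, forcing q = 1 and p^3 = 955; but 955 is not a perfect cube, contradiction. A monic cubic over Q with no rational root is irreducible (any nontrivial factorization would include a linear factor). Hence x^3 - 955 is the minimal polynomial of α, and in particular [Q(α):Q] = 3.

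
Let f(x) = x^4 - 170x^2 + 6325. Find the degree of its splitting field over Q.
[K : Q] = 4

Solving the quadratic in x^2: x^2 = (170 ± √(170^2 - 4·6325))/2 = (170 ± √3600)/2 = (170 ± 60)/2, giving x^2 = 115 or x^2 = 55. So f(x) = (x^2 - 115)(x^2 - 55) and the roots of f are ±√115, ±√55. Hence the splitting field is K = Q(√115, √55). Since 115 and 55 are distinct squarefree integers > 1, their product 6325 is not a perfect square, so √55 ∉ Q(√115). By the tower law [K:Q] = [Q(√115,√55):Q(√115)] · [Q(√115):Q] = 2 · 2 = 4.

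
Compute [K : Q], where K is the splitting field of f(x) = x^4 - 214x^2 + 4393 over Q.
[K : Q] = 4

Solving the quadratic in x^2: x^2 = (214 ± √(214^2 - 4·4393))/2 = (214 ± √28224)/2 = (214 ± 168)/2, giving x^2 = 23 or x^2 = 191. So f(x) = (x^2 - 23)(x^2 - 191) and the roots of f are ±√23, ±√191. Hence the splitting field is K = Q(√23, √191). Since 23 and 191 are distinct squarefree integers > 1, their product 4393 is not a perfect square, so √191 ∉ Q(√23). By the tower law [K:Q] = [Q(√23,√191):Q(√23)] · [Q(√23):Q] = 2 · 2 = 4.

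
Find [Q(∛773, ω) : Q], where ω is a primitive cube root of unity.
[Q(∛773, ω) : Q] = 6

[Q(∛773):Q] = 3 (min poly x^3 - 773, irreducible since 773 is not a perfect cube). [Q(ω):Q] = 2 (min poly x^2 + x + 1). Since Q(∛773) ⊂ R and ω ∉ R, we have ω ∉ Q(∛773), so x^2 + x + 1 remains irreducible over Q(∛773) and [Q(∛773, ω) : Q(∛773)] = 2. By the tower law, [Q(∛773, ω) : Q] = 3 · 2 = 6. (In fact Q(∛773, ω) is the splitting field of x^3 - 773 over Q.)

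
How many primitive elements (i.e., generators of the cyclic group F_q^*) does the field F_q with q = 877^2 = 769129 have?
There are φ(769128) = 252288 primitive elements

F_q^* is cyclic of order q - 1 = 769128. A cyclic group of order m has exactly φ(m) generators. Here m = 769128 = 2^3 · 3 · 73 · 439, so the number of primitive elements is φ(769128) = 252288.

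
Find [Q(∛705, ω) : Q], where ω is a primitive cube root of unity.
[Q(∛705, ω) : Q] = 6

[Q(∛705):Q] = 3 (min poly x^3 - 705, irreducible since 705 is not a perfect cube). [Q(ω):Q] = 2 (min poly x^2 + x + 1). Since Q(∛705) ⊂ R and ω ∉ R, we have ω ∉ Q(∛705), so x^2 + x + 1 remains irreducible over Q(∛705) and [Q(∛705, ω) : Q(∛705)] = 2. By the tower law, [Q(∛705, ω) : Q] = 3 · 2 = 6. (In fact Q(∛705, ω) is the splitting field of x^3 - 705 over Q.)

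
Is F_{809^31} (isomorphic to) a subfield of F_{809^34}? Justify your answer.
No: F_{809^31} is not a subfield of F_{809^34}

F_{p^m} embeds in F_{p^n} iff m | n. Here 31 ∤ 34 (since 34 = 1·31 + 3 with remainder 3 ≠ 0), so F_{809^31} is not a subfield of F_{809^34}. Equivalently: if it were, the tower law would give 31 = [F_{809^31}:F_809] dividing [F_{809^34}:F_809] = 34, contradiction.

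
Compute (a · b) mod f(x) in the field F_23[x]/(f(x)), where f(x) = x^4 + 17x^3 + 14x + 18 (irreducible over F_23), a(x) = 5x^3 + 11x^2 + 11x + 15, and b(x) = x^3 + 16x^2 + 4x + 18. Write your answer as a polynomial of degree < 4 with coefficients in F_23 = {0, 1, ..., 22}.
a · b ≡ 11x^3 + 9x^2 + 14x + 13 (mod f(x))

Multiply in F_23[x]: a(x)·b(x) = (5x^3 + 11x^2 + 11x + 15)·(x^3 + 16x^2 + 4x + 18) = 5x^6 + 22x^5 + 3x^3 + 22x^2 + 5x + 17. This has degree ≥ 4, so divide by f(x) over F_23: 5x^6 + 22x^5 + 3x^3 + 22x^2 + 5x + 17 = (5x^2 + 6x + 13)·(x^4 + 17x^3 + 14x + 18) + (11x^3 + 9x^2 + 14x + 13). Hence a·b ≡ 11x^3 + 9x^2 + 14x + 13 (mod f). (F_23[x]/(f) is a field with 23^4 = 279841 elements since f is irreducible of degree 4.)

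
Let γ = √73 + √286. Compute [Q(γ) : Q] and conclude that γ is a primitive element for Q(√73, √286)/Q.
[Q(γ) : Q] = 4 (equivalently, Q(γ) = Q(√73, √286))

Obviously Q(γ) ⊆ Q(√73, √286), and [Q(√73, √286):Q] = 4 (since 73, 286 are distinct squarefree integers > 1 with 20878 not a perfect square). To show equality we compute the minimal polynomial of γ. From γ = √73 + √286: γ^2 = 73 + 2√(20878) + 286 = 359 + 2√(20878), so γ^2 - 359 = 2√(20878); squaring, (γ^2 - 359)^2 = 4·20878, i.e. γ^4 - 718γ^2 + 128881 - 83512 = 0, i.e. γ^4 - 718γ^2 + 45369 = 0. So γ is a root of x^4 - 718x^2 + 45369. This polynomial is irreducible over Q: it has no rational root (each ±√73 ± √286 is irrational), and any factorization into two quadratics over Q would force √(20878) ∈ Q (pairing opposite roots) or √73, √286 ∈ Q (other pairings), all impossible. Hence [Q(γ):Q] = 4 = [Q(√73, √286):Q], so Q(γ) = Q(√73, √286).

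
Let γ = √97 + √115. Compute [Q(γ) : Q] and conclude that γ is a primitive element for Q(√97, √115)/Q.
[Q(γ) : Q] = 4 (equivalently, Q(γ) = Q(√97, √115))

Obviously Q(γ) ⊆ Q(√97, √115), and [Q(√97, √115):Q] = 4 (since 97, 115 are distinct squarefree integers > 1 with 11155 not a perfect square). To show equality we compute the minimal polynomial of γ. From γ = √97 + √115: γ^2 = 97 + 2√(11155) + 115 = 212 + 2√(11155), so γ^2 - 212 = 2√(11155); squaring, (γ^2 - 212)^2 = 4·11155, i.e. γ^4 - 424γ^2 + 44944 - 44620 = 0, i.e. γ^4 - 424γ^2 + 324 = 0. So γ is a root of x^4 - 424x^2 + 324. This polynomial is irreducible over Q: it has no rational root (each ±√97 ± √115 is irrational), and any factorization into two quadratics over Q would force √(11155) ∈ Q (pairing opposite roots) or √97, √115 ∈ Q (other pairings), all impossible. Hence [Q(γ):Q] = 4 = [Q(√97, √115):Q], so Q(γ) = Q(√97, √115).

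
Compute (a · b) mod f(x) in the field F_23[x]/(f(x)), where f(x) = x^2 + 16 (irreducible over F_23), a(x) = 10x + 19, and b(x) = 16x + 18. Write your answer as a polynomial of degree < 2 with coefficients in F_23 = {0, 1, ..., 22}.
a · b ≡ x + 13 (mod f(x))

Multiply in F_23[x]: a(x)·b(x) = (10x + 19)·(16x + 18) = 22x^2 + x + 20. This has degree ≥ 2, so divide by f(x) over F_23: 22x^2 + x + 20 = (22)·(x^2 + 16) + (x + 13). Hence a·b ≡ x + 13 (mod f). (F_23[x]/(f) is a field with 23^2 = 529 elements since f is irreducible of degree 2.)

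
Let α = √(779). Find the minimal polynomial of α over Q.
m_α(x) = x^2 - 779

α satisfies α^2 - 779 = 0, so x^2 - 779 annihilates α. Since d = 779 is squarefree and ≠ 1, it is not a perfect square in Q, so x^2 - 779 has no rational root and is therefore irreducible over Q (a degree-2 polynomial over a field is irreducible iff it has no root). Hence m_α(x) = x^2 - 779.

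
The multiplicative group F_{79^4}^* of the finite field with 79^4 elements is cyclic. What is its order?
|F_{79^4}^*| = 38950080

F_{79^4} has 79^4 = 38950081 elements; its multiplicative group consists of all nonzero elements, so |F_{79^4}^*| = 38950081 - 1 = 38950080. (It is cyclic since any finite subgroup of the multiplicative group of a field is cyclic.)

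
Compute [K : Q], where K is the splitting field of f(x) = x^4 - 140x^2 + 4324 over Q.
[K : Q] = 4

Solving the quadratic in x^2: x^2 = (140 ± √(140^2 - 4·4324))/2 = (140 ± √2304)/2 = (140 ± 48)/2, giving x^2 = 94 or x^2 = 46. So f(x) = (x^2 - 94)(x^2 - 46) and the roots of f are ±√94, ±√46. Hence the splitting field is K = Q(√94, √46). Since 94 and 46 are distinct squarefree integers > 1, their product 4324 is not a perfect square, so √46 ∉ Q(√94). By the tower law [K:Q] = [Q(√94,√46):Q(√94)] · [Q(√94):Q] = 2 · 2 = 4.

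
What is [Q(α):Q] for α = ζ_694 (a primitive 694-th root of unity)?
[Q(α):Q] = 346

The minimal polynomial of ζ_694 over Q is the 694-th cyclotomic polynomial Φ_694(x), which is irreducible over Q and has degree φ(694) = 346. Hence [Q(α):Q] = φ(694) = 346.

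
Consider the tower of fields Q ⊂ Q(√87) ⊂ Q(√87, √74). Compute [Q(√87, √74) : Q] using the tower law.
[Q(√87, √74) : Q] = 4

[Q(√87):Q] = 2 (min poly x^2 - 87, irreducible since 87 is squarefree > 1). For the top step, suppose √74 ∈ Q(√87), say √74 = c + d√87 with c, d ∈ Q. Squaring: 74 = c^2 + 87d^2 + 2cd√87. Since √87 ∉ Q this forces 2cd = 0. If d = 0 then √74 = c ∈ Q, contradicting 74 squarefree > 1. If c = 0 then 74 = 87d^2, so 87·74 = (87d)^2 is a perfect square in Q — but 87·74 = 6438 is not a perfect square (since 87 and 74 are distinct squarefree integers). Contradiction. Hence √74 ∉ Q(√87), so x^2 - 74 stays irreducible over Q(√87) and [Q(√87, √74) : Q(√87)] = 2. By the tower law, [Q(√87, √74) : Q] = 2 · 2 = 4.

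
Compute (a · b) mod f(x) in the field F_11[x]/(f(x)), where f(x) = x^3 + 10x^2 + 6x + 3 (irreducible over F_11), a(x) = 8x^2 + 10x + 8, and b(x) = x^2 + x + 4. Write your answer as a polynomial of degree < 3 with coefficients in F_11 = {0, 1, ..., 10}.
a · b ≡ 6x^2 + 9 (mod f(x))

Multiply in F_11[x]: a(x)·b(x) = (8x^2 + 10x + 8)·(x^2 + x + 4) = 8x^4 + 7x^3 + 6x^2 + 4x + 10. This has degree ≥ 3, so divide by f(x) over F_11: 8x^4 + 7x^3 + 6x^2 + 4x + 10 = (8x + 4)·(x^3 + 10x^2 + 6x + 3) + (6x^2 + 9). Hence a·b ≡ 6x^2 + 9 (mod f). (F_11[x]/(f) is a field with 11^3 = 1331 elements since f is irreducible of degree 3.)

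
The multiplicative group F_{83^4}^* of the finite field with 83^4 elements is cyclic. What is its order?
|F_{83^4}^*| = 47458320

F_{83^4} has 83^4 = 47458321 elements; its multiplicative group consists of all nonzero elements, so |F_{83^4}^*| = 47458321 - 1 = 47458320. (It is cyclic since any finite subgroup of the multiplicative group of a field is cyclic.)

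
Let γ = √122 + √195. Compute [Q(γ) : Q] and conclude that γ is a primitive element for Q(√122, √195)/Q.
[Q(γ) : Q] = 4 (equivalently, Q(γ) = Q(√122, √195))

Obviously Q(γ) ⊆ Q(√122, √195), and [Q(√122, √195):Q] = 4 (since 122, 195 are distinct squarefree integers > 1 with 23790 not a perfect square). To show equality we compute the minimal polynomial of γ. From γ = √122 + √195: γ^2 = 122 + 2√(23790) + 195 = 317 + 2√(23790), so γ^2 - 317 = 2√(23790); squaring, (γ^2 - 317)^2 = 4·23790, i.e. γ^4 - 634γ^2 + 100489 - 95160 = 0, i.e. γ^4 - 634γ^2 + 5329 = 0. So γ is a root of x^4 - 634x^2 + 5329. This polynomial is irreducible over Q: it has no rational root (each ±√122 ± √195 is irrational), and any factorization into two quadratics over Q would force √(23790) ∈ Q (pairing opposite roots) or √122, √195 ∈ Q (other pairings), all impossible. Hence [Q(γ):Q] = 4 = [Q(√122, √195):Q], so Q(γ) = Q(√122, √195).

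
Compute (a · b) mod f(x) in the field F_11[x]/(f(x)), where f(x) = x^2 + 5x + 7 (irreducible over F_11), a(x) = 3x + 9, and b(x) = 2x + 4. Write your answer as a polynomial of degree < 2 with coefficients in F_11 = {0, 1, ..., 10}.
a · b ≡ 5 (mod f(x))

Multiply in F_11[x]: a(x)·b(x) = (3x + 9)·(2x + 4) = 6x^2 + 8x + 3. This has degree ≥ 2, so divide by f(x) over F_11: 6x^2 + 8x + 3 = (6)·(x^2 + 5x + 7) + (5). Hence a·b ≡ 5 (mod f). (F_11[x]/(f) is a field with 11^2 = 121 elements since f is irreducible of degree 2.)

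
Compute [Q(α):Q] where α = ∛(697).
[Q(α):Q] = 3

The minimal polynomial of α is x^3 - 697, irreducible over Q since 697 is not a perfect cube (so x^3 - 697 has no rational root). Hence [Q(α):Q] = deg(m_α) = 3.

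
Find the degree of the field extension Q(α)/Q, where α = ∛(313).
[Q(α):Q] = 3

The minimal polynomial of α is x^3 - 313, irreducible over Q since 313 is not a perfect cube (so x^3 - 313 has no rational root). Hence [Q(α):Q] = deg(m_α) = 3.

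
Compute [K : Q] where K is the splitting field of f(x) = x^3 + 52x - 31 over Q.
[K : Q] = 6

By the rational root test, any rational root of the monic integer polynomial f(x) = x^3 + 52x - 31 must be an integer dividing the constant term -31, i.e. one of ±{1, 31}. Evaluating: f(1) = 22, f(-1) = -84, f(31) = 31372, f(-31) = -31434; none is 0, so f has no rational root and is therefore irreducible over Q (a cubic with no linear factor over a field is irreducible). For an irreducible cubic, the Galois group is A_3 or S_3 according as the discriminant disc(f) = -4a^3 - 27b^2 = -4·(52)^3 - 27·(-31)^2 = -588379 is or is not a square in Q. Here disc(f) = -588379 is not a perfect square in Q, so the Galois group of f over Q is not contained in A_3 and must be all of S_3. The splitting field has degree |S_3| = 6 over Q, so [K : Q] = 6.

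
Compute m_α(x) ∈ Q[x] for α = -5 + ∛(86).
m_α(x) = x^3 + 15x^2 + 75x + 39

Set β = α + 5 = ∛(86), so β^3 = 86. Then (α + 5)^3 - 86 = 0, i.e. α is a root of g(x) = (x + 5)^3 - 86 = x^3 + 15x^2 + 75x + 39. Since g(x) = h(x + 5) where h(x) = x^3 - 86, and h is irreducible over Q (because 86 is not a perfect cube, so h has no rational root, and a monic cubic with no rational root is irreducible), g is also irreducible (irreducibility is preserved under the substitution x → x + 5). Hence m_α(x) = x^3 + 15x^2 + 75x + 39.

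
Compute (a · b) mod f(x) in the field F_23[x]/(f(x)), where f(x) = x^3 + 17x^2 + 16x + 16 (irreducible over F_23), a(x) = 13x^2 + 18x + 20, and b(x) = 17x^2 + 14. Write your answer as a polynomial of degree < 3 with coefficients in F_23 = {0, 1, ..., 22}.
a · b ≡ 16x^2 + 21x + 20 (mod f(x))

Multiply in F_23[x]: a(x)·b(x) = (13x^2 + 18x + 20)·(17x^2 + 14) = 14x^4 + 7x^3 + 16x^2 + 22x + 4. This has degree ≥ 3, so divide by f(x) over F_23: 14x^4 + 7x^3 + 16x^2 + 22x + 4 = (14x + 22)·(x^3 + 17x^2 + 16x + 16) + (16x^2 + 21x + 20). Hence a·b ≡ 16x^2 + 21x + 20 (mod f). (F_23[x]/(f) is a field with 23^3 = 12167 elements since f is irreducible of degree 3.)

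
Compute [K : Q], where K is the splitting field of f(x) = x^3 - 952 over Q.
[K : Q] = 6

The roots of x^3 - 952 are ∛952, ω∛952, ω^2∛952 where ω = e^(2πi/3) is a primitive cube root of unity, so K = Q(∛952, ω). Now [Q(∛952):Q] = 3 (since 952 is not a perfect cube, x^3 - 952 is irreducible) and [Q(ω):Q] = 2. Both 2 and 3 divide [K:Q], and [K:Q] ≤ 3·2 = 6, so [K:Q] = 6. (Equivalently: Q(∛952) ⊂ R but ω ∉ R, so [K : Q(∛952)] = 2.)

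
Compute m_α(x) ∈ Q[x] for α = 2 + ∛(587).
m_α(x) = x^3 - 6x^2 + 12x - 595

Set β = α - 2 = ∛(587), so β^3 = 587. Then (α - 2)^3 - 587 = 0, i.e. α is a root of g(x) = (x - 2)^3 - 587 = x^3 - 6x^2 + 12x - 595. Since g(x) = h(x - 2) where h(x) = x^3 - 587, and h is irreducible over Q (because 587 is not a perfect cube, so h has no rational root, and a monic cubic with no rational root is irreducible), g is also irreducible (irreducibility is preserved under the substitution x → x - 2). Hence m_α(x) = x^3 - 6x^2 + 12x - 595.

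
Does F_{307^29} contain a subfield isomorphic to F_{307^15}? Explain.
No: F_{307^15} is not a subfield of F_{307^29}

F_{p^m} embeds in F_{p^n} iff m | n. Here 15 ∤ 29 (since 29 = 1·15 + 14 with remainder 14 ≠ 0), so F_{307^15} is not a subfield of F_{307^29}. Equivalently: if it were, the tower law would give 15 = [F_{307^15}:F_307] dividing [F_{307^29}:F_307] = 29, contradiction.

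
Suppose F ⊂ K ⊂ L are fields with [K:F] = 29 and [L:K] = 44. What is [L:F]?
[L:F] = 1276

The tower law says that for any tower of field extensions F ⊂ K ⊂ L with finite degrees, [L:F] = [L:K] · [K:F]. Here this gives [L:F] = 44 · 29 = 1276.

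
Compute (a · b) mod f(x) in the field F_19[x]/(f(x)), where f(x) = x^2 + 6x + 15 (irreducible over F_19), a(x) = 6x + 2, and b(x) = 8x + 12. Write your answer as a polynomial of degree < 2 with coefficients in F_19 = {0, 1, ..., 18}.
a · b ≡ 9x + 7 (mod f(x))

Multiply in F_19[x]: a(x)·b(x) = (6x + 2)·(8x + 12) = 10x^2 + 12x + 5. This has degree ≥ 2, so divide by f(x) over F_19: 10x^2 + 12x + 5 = (10)·(x^2 + 6x + 15) + (9x + 7). Hence a·b ≡ 9x + 7 (mod f). (F_19[x]/(f) is a field with 19^2 = 361 elements since f is irreducible of degree 2.)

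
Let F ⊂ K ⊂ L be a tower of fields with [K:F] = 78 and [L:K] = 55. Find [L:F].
[L:F] = 4290

The tower law says that for any tower of field extensions F ⊂ K ⊂ L with finite degrees, [L:F] = [L:K] · [K:F]. Here this gives [L:F] = 55 · 78 = 4290.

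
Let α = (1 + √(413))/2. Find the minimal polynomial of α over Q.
m_α(x) = x^2 - x - 103

From 2α - 1 = √(413), squaring gives (2α - 1)^2 = 413, i.e. 4α^2 - 4α + 1 = 413, so α^2 - α + (1 - 413)/4 = 0. Since 413 ≡ 1 (mod 4), (1 - 413)/4 = -103 ∈ Z. The polynomial x^2 - x - 103 has discriminant 1 - 4·(-103) = 413, which is not a perfect square in Q (d = 413 is squarefree and ≠ 1), so x^2 - x - 103 is irreducible over Q. It is the minimal polynomial of α.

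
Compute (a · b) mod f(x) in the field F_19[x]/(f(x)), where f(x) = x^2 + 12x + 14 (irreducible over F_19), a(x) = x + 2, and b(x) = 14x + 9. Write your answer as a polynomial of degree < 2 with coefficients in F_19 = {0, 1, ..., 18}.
a · b ≡ 2x + 12 (mod f(x))

Multiply in F_19[x]: a(x)·b(x) = (x + 2)·(14x + 9) = 14x^2 + 18x + 18. This has degree ≥ 2, so divide by f(x) over F_19: 14x^2 + 18x + 18 = (14)·(x^2 + 12x + 14) + (2x + 12). Hence a·b ≡ 2x + 12 (mod f). (F_19[x]/(f) is a field with 19^2 = 361 elements since f is irreducible of degree 2.)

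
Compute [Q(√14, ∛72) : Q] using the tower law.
[Q(√14, ∛72) : Q] = 6

Let L = Q(√14, ∛72). Since Q(√14) ⊂ L and [Q(√14):Q] = 2, the tower law gives 2 | [L:Q]. Likewise Q(∛72) ⊂ L with [Q(∛72):Q] = 3 (because 72 is not a perfect cube), so 3 | [L:Q]. As gcd(2,3) = 1, [L:Q] is divisible by 6. Conversely L is generated over Q by √14 and ∛72, so [L:Q] ≤ 2·3 = 6. Therefore [Q(√14, ∛72) : Q] = 6.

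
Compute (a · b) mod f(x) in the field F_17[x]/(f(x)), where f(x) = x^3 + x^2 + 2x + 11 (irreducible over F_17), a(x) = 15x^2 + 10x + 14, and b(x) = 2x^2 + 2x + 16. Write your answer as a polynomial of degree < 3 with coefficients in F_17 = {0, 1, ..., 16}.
a · b ≡ 4x^2 + 5x + 4 (mod f(x))

Multiply in F_17[x]: a(x)·b(x) = (15x^2 + 10x + 14)·(2x^2 + 2x + 16) = 13x^4 + 16x^3 + 16x^2 + x + 3. This has degree ≥ 3, so divide by f(x) over F_17: 13x^4 + 16x^3 + 16x^2 + x + 3 = (13x + 3)·(x^3 + x^2 + 2x + 11) + (4x^2 + 5x + 4). Hence a·b ≡ 4x^2 + 5x + 4 (mod f). (F_17[x]/(f) is a field with 17^3 = 4913 elements since f is irreducible of degree 3.)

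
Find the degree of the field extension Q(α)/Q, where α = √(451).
[Q(α):Q] = 2

[Q(α):Q] equals the degree of the minimal polynomial of α. Here α^2 = 451 and x^2 - 451 is irreducible (d = 451 is squarefree, ≠ 1, hence not a square), so deg(m_α) = 2. Thus [Q(α):Q] = 2.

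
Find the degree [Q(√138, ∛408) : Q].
[Q(√138, ∛408) : Q] = 6

Let L = Q(√138, ∛408). Since Q(√138) ⊂ L and [Q(√138):Q] = 2, the tower law gives 2 | [L:Q]. Likewise Q(∛408) ⊂ L with [Q(∛408):Q] = 3 (because 408 is not a perfect cube), so 3 | [L:Q]. As gcd(2,3) = 1, [L:Q] is divisible by 6. Conversely L is generated over Q by √138 and ∛408, so [L:Q] ≤ 2·3 = 6. Therefore [Q(√138, ∛408) : Q] = 6.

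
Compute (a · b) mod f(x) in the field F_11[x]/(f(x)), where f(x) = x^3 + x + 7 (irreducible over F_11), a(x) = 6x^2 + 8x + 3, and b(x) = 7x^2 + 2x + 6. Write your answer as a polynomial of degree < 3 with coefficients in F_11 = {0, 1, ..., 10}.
a · b ≡ 9x^2 + 4 (mod f(x))

Multiply in F_11[x]: a(x)·b(x) = (6x^2 + 8x + 3)·(7x^2 + 2x + 6) = 9x^4 + 2x^3 + 7x^2 + 10x + 7. This has degree ≥ 3, so divide by f(x) over F_11: 9x^4 + 2x^3 + 7x^2 + 10x + 7 = (9x + 2)·(x^3 + x + 7) + (9x^2 + 4). Hence a·b ≡ 9x^2 + 4 (mod f). (F_11[x]/(f) is a field with 11^3 = 1331 elements since f is irreducible of degree 3.)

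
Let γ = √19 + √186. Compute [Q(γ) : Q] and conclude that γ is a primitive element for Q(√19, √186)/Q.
[Q(γ) : Q] = 4 (equivalently, Q(γ) = Q(√19, √186))

Obviously Q(γ) ⊆ Q(√19, √186), and [Q(√19, √186):Q] = 4 (since 19, 186 are distinct squarefree integers > 1 with 3534 not a perfect square). To show equality we compute the minimal polynomial of γ. From γ = √19 + √186: γ^2 = 19 + 2√(3534) + 186 = 205 + 2√(3534), so γ^2 - 205 = 2√(3534); squaring, (γ^2 - 205)^2 = 4·3534, i.e. γ^4 - 410γ^2 + 42025 - 14136 = 0, i.e. γ^4 - 410γ^2 + 27889 = 0. So γ is a root of x^4 - 410x^2 + 27889. This polynomial is irreducible over Q: it has no rational root (each ±√19 ± √186 is irrational), and any factorization into two quadratics over Q would force √(3534) ∈ Q (pairing opposite roots) or √19, √186 ∈ Q (other pairings), all impossible. Hence [Q(γ):Q] = 4 = [Q(√19, √186):Q], so Q(γ) = Q(√19, √186).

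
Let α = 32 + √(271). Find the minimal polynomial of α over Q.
m_α(x) = x^2 - 64x + 753

From α - 32 = √(271), squaring gives (α - 32)^2 = 271, i.e. α^2 - 64α + 1024 = 271, so α^2 - 64α + 753 = 0. The discriminant of x^2 - 64x + 753 is (-64)^2 - 4·(753) = 4096 - 3012 = 1084, and 4·(271) is not a perfect square in Q since 271 is squarefree and ≠ 1. Hence x^2 - 64x + 753 is irreducible over Q and is the minimal polynomial of α.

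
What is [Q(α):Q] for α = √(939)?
[Q(α):Q] = 2

[Q(α):Q] equals the degree of the minimal polynomial of α. Here α^2 = 939 and x^2 - 939 is irreducible (d = 939 is squarefree, ≠ 1, hence not a square), so deg(m_α) = 2. Thus [Q(α):Q] = 2.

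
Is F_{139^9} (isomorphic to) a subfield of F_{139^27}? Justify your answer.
Yes: F_{139^9} is a subfield of F_{139^27}

F_{p^m} embeds in F_{p^n} iff m | n (since F_{p^n} is the splitting field of x^(p^n) - x, and F_{p^m} ⊂ F_{p^n} forces p^n to be a power of p^m, i.e. m | n; conversely if m | n then every root of x^(p^m) - x is a root of x^(p^n) - x). Here 9 | 27 (since 27 = 3·9), so F_{139^9} is a subfield of F_{139^27}, and [F_{139^27} : F_{139^9}] = 27/9 = 3.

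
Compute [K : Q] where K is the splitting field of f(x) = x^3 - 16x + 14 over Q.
[K : Q] = 6

By the rational root test, any rational root of the monic integer polynomial f(x) = x^3 - 16x + 14 must be an integer dividing the constant term 14, i.e. one of ±{1, 2, 7, 14}. Evaluating: f(1) = -1, f(-1) = 29, f(2) = -10, f(-2) = 38, f(7) = 245, f(-7) = -217, f(14) = 2534, f(-14) = -2506; none is 0, so f has no rational root and is therefore irreducible over Q (a cubic with no linear factor over a field is irreducible). For an irreducible cubic, the Galois group is A_3 or S_3 according as the discriminant disc(f) = -4a^3 - 27b^2 = -4·(-16)^3 - 27·(14)^2 = 11092 is or is not a square in Q. Here disc(f) = 11092 is not a perfect square in Q, so the Galois group of f over Q is not contained in A_3 and must be all of S_3. The splitting field has degree |S_3| = 6 over Q, so [K : Q] = 6.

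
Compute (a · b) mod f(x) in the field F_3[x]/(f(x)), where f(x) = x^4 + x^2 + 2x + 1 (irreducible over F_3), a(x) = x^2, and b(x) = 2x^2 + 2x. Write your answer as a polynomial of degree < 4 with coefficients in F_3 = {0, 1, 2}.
a · b ≡ 2x^3 + x^2 + 2x + 1 (mod f(x))

Multiply in F_3[x]: a(x)·b(x) = (x^2)·(2x^2 + 2x) = 2x^4 + 2x^3. This has degree ≥ 4, so divide by f(x) over F_3: 2x^4 + 2x^3 = (2)·(x^4 + x^2 + 2x + 1) + (2x^3 + x^2 + 2x + 1). Hence a·b ≡ 2x^3 + x^2 + 2x + 1 (mod f). (F_3[x]/(f) is a field with 3^4 = 81 elements since f is irreducible of degree 4.)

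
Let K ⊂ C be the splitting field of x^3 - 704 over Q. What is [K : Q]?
[K : Q] = 6

The roots of x^3 - 704 are ∛704, ω∛704, ω^2∛704 where ω = e^(2πi/3) is a primitive cube root of unity, so K = Q(∛704, ω). Now [Q(∛704):Q] = 3 (since 704 is not a perfect cube, x^3 - 704 is irreducible) and [Q(ω):Q] = 2. Both 2 and 3 divide [K:Q], and [K:Q] ≤ 3·2 = 6, so [K:Q] = 6. (Equivalently: Q(∛704) ⊂ R but ω ∉ R, so [K : Q(∛704)] = 2.)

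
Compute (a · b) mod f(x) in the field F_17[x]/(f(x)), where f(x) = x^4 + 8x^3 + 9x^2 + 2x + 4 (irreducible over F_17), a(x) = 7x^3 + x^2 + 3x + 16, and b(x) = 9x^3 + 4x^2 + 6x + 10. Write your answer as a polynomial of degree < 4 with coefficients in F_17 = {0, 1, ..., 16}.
a · b ≡ 14x^3 + 3x^2 + 15x + 10 (mod f(x))

Multiply in F_17[x]: a(x)·b(x) = (7x^3 + x^2 + 3x + 16)·(9x^3 + 4x^2 + 6x + 10) = 12x^6 + 3x^5 + 5x^4 + 11x^3 + 7x^2 + 7x + 7. This has degree ≥ 4, so divide by f(x) over F_17: 12x^6 + 3x^5 + 5x^4 + 11x^3 + 7x^2 + 7x + 7 = (12x^2 + 9x + 12)·(x^4 + 8x^3 + 9x^2 + 2x + 4) + (14x^3 + 3x^2 + 15x + 10). Hence a·b ≡ 14x^3 + 3x^2 + 15x + 10 (mod f). (F_17[x]/(f) is a field with 17^4 = 83521 elements since f is irreducible of degree 4.)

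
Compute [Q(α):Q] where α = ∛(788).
[Q(α):Q] = 3

The minimal polynomial of α is x^3 - 788, irreducible over Q since 788 is not a perfect cube (so x^3 - 788 has no rational root). Hence [Q(α):Q] = deg(m_α) = 3.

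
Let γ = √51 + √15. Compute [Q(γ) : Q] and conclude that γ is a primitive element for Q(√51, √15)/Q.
[Q(γ) : Q] = 4 (equivalently, Q(γ) = Q(√51, √15))

Obviously Q(γ) ⊆ Q(√51, √15), and [Q(√51, √15):Q] = 4 (since 51, 15 are distinct squarefree integers > 1 with 765 not a perfect square). To show equality we compute the minimal polynomial of γ. From γ = √51 + √15: γ^2 = 51 + 2√(765) + 15 = 66 + 2√(765), so γ^2 - 66 = 2√(765); squaring, (γ^2 - 66)^2 = 4·765, i.e. γ^4 - 132γ^2 + 4356 - 3060 = 0, i.e. γ^4 - 132γ^2 + 1296 = 0. So γ is a root of x^4 - 132x^2 + 1296. This polynomial is irreducible over Q: it has no rational root (each ±√51 ± √15 is irrational), and any factorization into two quadratics over Q would force √(765) ∈ Q (pairing opposite roots) or √51, √15 ∈ Q (other pairings), all impossible. Hence [Q(γ):Q] = 4 = [Q(√51, √15):Q], so Q(γ) = Q(√51, √15).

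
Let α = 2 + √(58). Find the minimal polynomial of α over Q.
m_α(x) = x^2 - 4x - 54

From α - 2 = √(58), squaring gives (α - 2)^2 = 58, i.e. α^2 - 4α + 4 = 58, so α^2 - 4α - 54 = 0. The discriminant of x^2 - 4x - 54 is (-4)^2 - 4·(-54) = 16 + 216 = 232, and 4·(58) is not a perfect square in Q since 58 is squarefree and ≠ 1. Hence x^2 - 4x - 54 is irreducible over Q and is the minimal polynomial of α.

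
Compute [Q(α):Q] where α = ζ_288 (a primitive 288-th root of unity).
[Q(α):Q] = 96

The minimal polynomial of ζ_288 over Q is the 288-th cyclotomic polynomial Φ_288(x), which is irreducible over Q and has degree φ(288) = 96. Hence [Q(α):Q] = φ(288) = 96.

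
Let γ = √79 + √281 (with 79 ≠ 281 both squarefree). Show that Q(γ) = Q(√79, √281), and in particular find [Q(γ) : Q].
[Q(γ) : Q] = 4 (equivalently, Q(γ) = Q(√79, √281))

Obviously Q(γ) ⊆ Q(√79, √281), and [Q(√79, √281):Q] = 4 (since 79, 281 are distinct squarefree integers > 1 with 22199 not a perfect square). To show equality we compute the minimal polynomial of γ. From γ = √79 + √281: γ^2 = 79 + 2√(22199) + 281 = 360 + 2√(22199), so γ^2 - 360 = 2√(22199); squaring, (γ^2 - 360)^2 = 4·22199, i.e. γ^4 - 720γ^2 + 129600 - 88796 = 0, i.e. γ^4 - 720γ^2 + 40804 = 0. So γ is a root of x^4 - 720x^2 + 40804. This polynomial is irreducible over Q: it has no rational root (each ±√79 ± √281 is irrational), and any factorization into two quadratics over Q would force √(22199) ∈ Q (pairing opposite roots) or √79, √281 ∈ Q (other pairings), all impossible. Hence [Q(γ):Q] = 4 = [Q(√79, √281):Q], so Q(γ) = Q(√79, √281).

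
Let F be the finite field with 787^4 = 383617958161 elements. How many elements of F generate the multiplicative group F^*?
There are φ(383617958160) = 100191436800 primitive elements

F_q^* is cyclic of order q - 1 = 383617958160. A cyclic group of order m has exactly φ(m) generators. Here m = 383617958160 = 2^4 · 3 · 5 · 131 · 197 · 241 · 257, so the number of primitive elements is φ(383617958160) = 100191436800.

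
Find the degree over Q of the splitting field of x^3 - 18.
[K : Q] = 6

The roots of x^3 - 18 are ∛18, ω∛18, ω^2∛18 where ω = e^(2πi/3) is a primitive cube root of unity, so K = Q(∛18, ω). Now [Q(∛18):Q] = 3 (since 18 is not a perfect cube, x^3 - 18 is irreducible) and [Q(ω):Q] = 2. Both 2 and 3 divide [K:Q], and [K:Q] ≤ 3·2 = 6, so [K:Q] = 6. (Equivalently: Q(∛18) ⊂ R but ω ∉ R, so [K : Q(∛18)] = 2.)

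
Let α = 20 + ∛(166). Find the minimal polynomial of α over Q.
m_α(x) = x^3 - 60x^2 + 1200x - 8166

Set β = α - 20 = ∛(166), so β^3 = 166. Then (α - 20)^3 - 166 = 0, i.e. α is a root of g(x) = (x - 20)^3 - 166 = x^3 - 60x^2 + 1200x - 8166. Since g(x) = h(x - 20) where h(x) = x^3 - 166, and h is irreducible over Q (because 166 is not a perfect cube, so h has no rational root, and a monic cubic with no rational root is irreducible), g is also irreducible (irreducibility is preserved under the substitution x → x - 20). Hence m_α(x) = x^3 - 60x^2 + 1200x - 8166.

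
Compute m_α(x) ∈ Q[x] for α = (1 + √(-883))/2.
m_α(x) = x^2 - x + 221

From 2α - 1 = √(-883), squaring gives (2α - 1)^2 = -883, i.e. 4α^2 - 4α + 1 = -883, so α^2 - α + (1 + 883)/4 = 0. Since -883 ≡ 1 (mod 4), (1 + 883)/4 = 221 ∈ Z. The polynomial x^2 - x + 221 has discriminant 1 - 4·(221) = -883, which is not a perfect square in Q (d = -883 is squarefree and ≠ 1), so x^2 - x + 221 is irreducible over Q. It is the minimal polynomial of α.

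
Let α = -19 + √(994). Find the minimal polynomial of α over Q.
m_α(x) = x^2 + 38x - 633

From α + 19 = √(994), squaring gives (α + 19)^2 = 994, i.e. α^2 + 38α + 361 = 994, so α^2 + 38α - 633 = 0. The discriminant of x^2 + 38x - 633 is (38)^2 - 4·(-633) = 1444 + 2532 = 3976, and 4·(994) is not a perfect square in Q since 994 is squarefree and ≠ 1. Hence x^2 + 38x - 633 is irreducible over Q and is the minimal polynomial of α.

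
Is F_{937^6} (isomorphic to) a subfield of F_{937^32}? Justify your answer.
No: F_{937^6} is not a subfield of F_{937^32}

F_{p^m} embeds in F_{p^n} iff m | n. Here 6 ∤ 32 (since 32 = 5·6 + 2 with remainder 2 ≠ 0), so F_{937^6} is not a subfield of F_{937^32}. Equivalently: if it were, the tower law would give 6 = [F_{937^6}:F_937] dividing [F_{937^32}:F_937] = 32, contradiction.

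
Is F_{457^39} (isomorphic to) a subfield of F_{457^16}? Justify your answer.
No: F_{457^39} is not a subfield of F_{457^16}

F_{p^m} embeds in F_{p^n} iff m | n. Here 39 ∤ 16 (since 16 = 0·39 + 16 with remainder 16 ≠ 0), so F_{457^39} is not a subfield of F_{457^16}. Equivalently: if it were, the tower law would give 39 = [F_{457^39}:F_457] dividing [F_{457^16}:F_457] = 16, contradiction.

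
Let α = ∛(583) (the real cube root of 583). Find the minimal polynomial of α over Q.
m_α(x) = x^3 - 583

α satisfies α^3 = 583, so x^3 - 583 annihilates α. By the rational root test, a rational root p/q (in lowest terms) of x^3 - 583 would satisfy p^3 = 583 q^3, forcing q = 1 and p^3 = 583; but 583 is not a perfect cube, contradiction. A monic cubic over Q with no rational root is irreducible (any nontrivial factorization would include a linear factor). Hence x^3 - 583 is the minimal polynomial of α, and in particular [Q(α):Q] = 3.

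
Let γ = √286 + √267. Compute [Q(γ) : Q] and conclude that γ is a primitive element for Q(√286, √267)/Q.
[Q(γ) : Q] = 4 (equivalently, Q(γ) = Q(√286, √267))

Obviously Q(γ) ⊆ Q(√286, √267), and [Q(√286, √267):Q] = 4 (since 286, 267 are distinct squarefree integers > 1 with 76362 not a perfect square). To show equality we compute the minimal polynomial of γ. From γ = √286 + √267: γ^2 = 286 + 2√(76362) + 267 = 553 + 2√(76362), so γ^2 - 553 = 2√(76362); squaring, (γ^2 - 553)^2 = 4·76362, i.e. γ^4 - 1106γ^2 + 305809 - 305448 = 0, i.e. γ^4 - 1106γ^2 + 361 = 0. So γ is a root of x^4 - 1106x^2 + 361. This polynomial is irreducible over Q: it has no rational root (each ±√286 ± √267 is irrational), and any factorization into two quadratics over Q would force √(76362) ∈ Q (pairing opposite roots) or √286, √267 ∈ Q (other pairings), all impossible. Hence [Q(γ):Q] = 4 = [Q(√286, √267):Q], so Q(γ) = Q(√286, √267).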